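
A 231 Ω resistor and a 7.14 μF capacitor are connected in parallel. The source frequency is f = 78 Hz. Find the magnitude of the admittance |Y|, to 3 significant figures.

ω = 2πf = 490.1 rad/s
X_C = 1/(ωC) = 286 Ω
Parallel: admittances add. Y = 1/R + jωC
Y = (0.00433 + j0.00350) S
|Y| = 0.00557 S → |Z| = 1/|Y| = 180 Ω, ∠Z = −∠Y = -38.9°

5.57 mS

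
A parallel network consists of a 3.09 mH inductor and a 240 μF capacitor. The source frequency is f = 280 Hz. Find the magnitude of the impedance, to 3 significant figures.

ω = 2πf = 1759 rad/s
X_L = ωL = 5.44 Ω
X_C = 1/(ωC) = 2.37 Ω
Parallel: admittances add. Y = 1/(jωL) + jωC
Y = (0 + j0.238) S
|Y| = 0.238 S → |Z| = 1/|Y| = 4.20 Ω, ∠Z = −∠Y = -90.0°

4.20 Ω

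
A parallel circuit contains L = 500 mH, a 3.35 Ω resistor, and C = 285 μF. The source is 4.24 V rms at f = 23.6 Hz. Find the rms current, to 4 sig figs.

1.272 A

ω = 2πf = 148.3 rad/s
X_L = ωL = 74.14 Ω
X_C = 1/(ωC) = 23.66 Ω
Parallel: admittances add. Y = 1/R + 1/(jωL) + jωC
Y = (0.2985 + j0.02877) S
|Y| = 0.2999 S → |Z| = 1/|Y| = 3.335 Ω, ∠Z = −∠Y = -5.506°
I = V/|Z| = 4.24/3.335 = 1.272 A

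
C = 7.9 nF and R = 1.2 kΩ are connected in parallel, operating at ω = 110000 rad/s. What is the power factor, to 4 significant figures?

0.6921

X_C = 1/(ωC) = 1151 Ω
Parallel: admittances add. Y = 1/R + jωC
Y = (0.0008333 + j0.0008690) S
|Y| = 0.001204 S → |Z| = 1/|Y| = 830.6 Ω, ∠Z = −∠Y = -46.20°
cos φ = cos(-46.20°) = 0.6921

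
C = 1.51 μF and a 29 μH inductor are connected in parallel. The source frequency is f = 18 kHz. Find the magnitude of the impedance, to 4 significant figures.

7.456 Ω

ω = 2πf = 113100 rad/s
X_L = ωL = 3.280 Ω
X_C = 1/(ωC) = 5.856 Ω
Parallel: admittances add. Y = 1/(jωL) + jωC
Y = (0 − j0.1341) S
|Y| = 0.1341 S → |Z| = 1/|Y| = 7.456 Ω, ∠Z = −∠Y = 90.00°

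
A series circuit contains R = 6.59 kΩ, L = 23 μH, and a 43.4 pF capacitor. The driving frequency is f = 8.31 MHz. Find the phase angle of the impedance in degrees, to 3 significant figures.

6.58°

ω = 2πf = 5.221e+07 rad/s
X_L = ωL = 1200 Ω
X_C = 1/(ωC) = 441 Ω
Net reactance X = X_L − X_C = 760 Ω
Z = 6590 + j760 Ω
|Z| = √(6590² + 760²) = 6630 Ω
∠Z = arctan(760/6590) = 6.58°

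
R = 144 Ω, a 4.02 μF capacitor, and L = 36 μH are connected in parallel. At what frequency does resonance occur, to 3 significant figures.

ω₀ = 1/√(LC) = 1/√(3.6e-05 × 4.02e-06) = 83130 rad/s
f₀ = ω₀/(2π) = 13.2 kHz

13.2 kHz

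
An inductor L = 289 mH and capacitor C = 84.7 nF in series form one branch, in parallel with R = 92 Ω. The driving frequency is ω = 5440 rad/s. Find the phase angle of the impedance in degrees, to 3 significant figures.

-8.74°

X_L = ωL = 1570 Ω
X_C = 1/(ωC) = 2170 Ω
Branch 1: Z₁ = R = 92.0 Ω
Branch 2 (series LC): Z₂ = j(X_L − X_C) = −j598 Ω
Parallel: Z = Z₁Z₂/(Z₁+Z₂), |Z| = 90.9 Ω, ∠Z = -8.74°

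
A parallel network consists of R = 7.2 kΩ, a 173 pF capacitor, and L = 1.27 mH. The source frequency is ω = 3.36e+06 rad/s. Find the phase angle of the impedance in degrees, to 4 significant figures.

X_L = ωL = 4267 Ω
X_C = 1/(ωC) = 1720 Ω
Parallel: admittances add. Y = 1/R + 1/(jωL) + jωC
Y = (0.0001389 + j0.0003469) S
|Y| = 0.0003737 S → |Z| = 1/|Y| = 2676 Ω, ∠Z = −∠Y = -68.18°

-68.18°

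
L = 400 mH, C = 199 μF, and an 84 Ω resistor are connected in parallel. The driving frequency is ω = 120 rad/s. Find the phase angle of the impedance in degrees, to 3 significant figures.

X_L = ωL = 48.0 Ω
X_C = 1/(ωC) = 41.9 Ω
Parallel: admittances add. Y = 1/R + 1/(jωL) + jωC
Y = (0.0119 + j0.00305) S
|Y| = 0.0123 S → |Z| = 1/|Y| = 81.4 Ω, ∠Z = −∠Y = -14.4°

-14.4°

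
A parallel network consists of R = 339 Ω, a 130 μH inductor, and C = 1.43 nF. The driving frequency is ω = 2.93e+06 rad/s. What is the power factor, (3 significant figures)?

X_L = ωL = 381 Ω
X_C = 1/(ωC) = 239 Ω
Parallel: admittances add. Y = 1/R + 1/(jωL) + jωC
Y = (0.00295 + j0.00156) S
|Y| = 0.00334 S → |Z| = 1/|Y| = 299 Ω, ∠Z = −∠Y = -27.9°
cos φ = cos(-27.9°) = 0.883

0.883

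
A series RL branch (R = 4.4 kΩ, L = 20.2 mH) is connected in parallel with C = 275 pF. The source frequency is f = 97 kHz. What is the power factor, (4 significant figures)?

ω = 2πf = 609500 rad/s
X_L = ωL = 12310 Ω
X_C = 1/(ωC) = 5966 Ω
Branch 1 (R+jX_L): Z₁ = 4400 + j12310 Ω, |Z₁| = 13070 Ω
Branch 2 (−jX_C): Z₂ = −j5966 Ω
Parallel: Z = Z₁Z₂/(Z₁+Z₂), |Z| = 10100 Ω, ∠Z = -74.93°
cos φ = cos(-74.93°) = 0.2601

0.2601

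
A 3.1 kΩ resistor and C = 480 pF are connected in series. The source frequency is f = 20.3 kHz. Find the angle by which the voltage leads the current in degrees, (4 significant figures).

-79.25°

ω = 2πf = 127500 rad/s
X_C = 1/(ωC) = 16330 Ω
Z = 3100 − j16330 Ω
|Z| = √(3100² + 16330²) = 16630 Ω
∠Z = arctan(-16330/3100) = -79.25°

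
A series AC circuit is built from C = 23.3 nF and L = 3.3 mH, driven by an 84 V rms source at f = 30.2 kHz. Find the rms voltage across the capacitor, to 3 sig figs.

47.5 V

ω = 2πf = 189800 rad/s
X_L = ωL = 626 Ω
X_C = 1/(ωC) = 226 Ω
Net reactance X = X_L − X_C = 400 Ω
Z = j400 Ω
|Z| = √(0² + 400²) = 400 Ω
I = V/|Z| = 210 mA
V_C = I·|Z_C| = 0.210 × 226 = 47.5 V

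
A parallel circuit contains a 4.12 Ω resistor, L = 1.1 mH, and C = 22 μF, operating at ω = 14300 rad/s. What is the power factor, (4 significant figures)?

0.6951

X_L = ωL = 15.73 Ω
X_C = 1/(ωC) = 3.179 Ω
Parallel: admittances add. Y = 1/R + 1/(jωL) + jωC
Y = (0.2427 + j0.2510) S
|Y| = 0.3492 S → |Z| = 1/|Y| = 2.864 Ω, ∠Z = −∠Y = -45.96°
cos φ = cos(-45.96°) = 0.6951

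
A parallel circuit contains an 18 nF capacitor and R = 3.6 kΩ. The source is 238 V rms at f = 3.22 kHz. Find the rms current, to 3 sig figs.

109 mA

ω = 2πf = 20230 rad/s
X_C = 1/(ωC) = 2750 Ω
Parallel: admittances add. Y = 1/R + jωC
Y = (0.000278 + j0.000364) S
|Y| = 0.000458 S → |Z| = 1/|Y| = 2180 Ω, ∠Z = −∠Y = -52.7°
I = V/|Z| = 238/2180 = 109 mA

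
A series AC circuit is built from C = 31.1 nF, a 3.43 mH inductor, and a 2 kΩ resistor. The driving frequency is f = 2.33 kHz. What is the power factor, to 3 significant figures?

ω = 2πf = 14640 rad/s
X_L = ωL = 50.2 Ω
X_C = 1/(ωC) = 2200 Ω
Net reactance X = X_L − X_C = -2150 Ω
Z = 2000 − j2150 Ω
|Z| = √(2000² + 2150²) = 2930 Ω
∠Z = arctan(-2150/2000) = -47.0°
cos φ = cos(-47.0°) = 0.682

0.682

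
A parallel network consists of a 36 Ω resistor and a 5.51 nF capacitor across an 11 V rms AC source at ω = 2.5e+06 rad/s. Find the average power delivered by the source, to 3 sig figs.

3.36 W

X_C = 1/(ωC) = 72.6 Ω
Parallel: admittances add. Y = 1/R + jωC
Y = (0.0278 + j0.0138) S
|Y| = 0.0310 S → |Z| = 1/|Y| = 32.3 Ω, ∠Z = −∠Y = -26.4°
I = V/|Z| = 341 mA
P = VI cos φ = 11 × 0.341 × cos(-26.4°) = 3.36 W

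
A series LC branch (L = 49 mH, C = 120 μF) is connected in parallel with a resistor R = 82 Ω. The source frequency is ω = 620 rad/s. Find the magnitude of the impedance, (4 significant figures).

X_L = ωL = 30.38 Ω
X_C = 1/(ωC) = 13.44 Ω
Branch 1: Z₁ = R = 82.00 Ω
Branch 2 (series LC): Z₂ = j(X_L − X_C) = j16.94 Ω
Parallel: Z = Z₁Z₂/(Z₁+Z₂), |Z| = 16.59 Ω, ∠Z = 78.33°

16.59 Ω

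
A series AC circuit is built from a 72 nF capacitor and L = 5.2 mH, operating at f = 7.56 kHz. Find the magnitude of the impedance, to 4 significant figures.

45.39 Ω

ω = 2πf = 47500 rad/s
X_L = ωL = 247.0 Ω
X_C = 1/(ωC) = 292.4 Ω
Net reactance X = X_L − X_C = -45.39 Ω
Z = − j45.39 Ω
|Z| = √(0² + 45.39²) = 45.39 Ω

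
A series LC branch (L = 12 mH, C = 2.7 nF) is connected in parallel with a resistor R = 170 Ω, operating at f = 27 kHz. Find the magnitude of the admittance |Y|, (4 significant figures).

ω = 2πf = 169600 rad/s
X_L = ωL = 2036 Ω
X_C = 1/(ωC) = 2183 Ω
Branch 1: Z₁ = R = 170.0 Ω
Branch 2 (series LC): Z₂ = j(X_L − X_C) = −j147.4 Ω
Parallel: Z = Z₁Z₂/(Z₁+Z₂), |Z| = 111.4 Ω, ∠Z = -49.06°
|Y| = 1/|Z| = 8.978 mS

8.978 mS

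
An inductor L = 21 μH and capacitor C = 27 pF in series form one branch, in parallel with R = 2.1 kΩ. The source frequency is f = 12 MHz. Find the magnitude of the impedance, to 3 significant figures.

ω = 2πf = 7.54e+07 rad/s
X_L = ωL = 1580 Ω
X_C = 1/(ωC) = 491 Ω
Branch 1: Z₁ = R = 2100 Ω
Branch 2 (series LC): Z₂ = j(X_L − X_C) = j1090 Ω
Parallel: Z = Z₁Z₂/(Z₁+Z₂), |Z| = 969 Ω, ∠Z = 62.5°

969 Ω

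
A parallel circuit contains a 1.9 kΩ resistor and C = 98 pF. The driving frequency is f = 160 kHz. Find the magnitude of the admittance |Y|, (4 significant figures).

535.5 μS

ω = 2πf = 1.005e+06 rad/s
X_C = 1/(ωC) = 10150 Ω
Parallel: admittances add. Y = 1/R + jωC
Y = (0.0005263 + j9.852e-05) S
|Y| = 0.0005355 S → |Z| = 1/|Y| = 1868 Ω, ∠Z = −∠Y = -10.60°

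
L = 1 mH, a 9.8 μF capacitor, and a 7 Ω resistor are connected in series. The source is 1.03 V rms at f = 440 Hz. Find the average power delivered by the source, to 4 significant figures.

6.113 mW

ω = 2πf = 2765 rad/s
X_L = ωL = 2.765 Ω
X_C = 1/(ωC) = 36.91 Ω
Net reactance X = X_L − X_C = -34.15 Ω
Z = 7.000 − j34.15 Ω
|Z| = √(7.000² + 34.15²) = 34.86 Ω
∠Z = arctan(-34.15/7.000) = -78.41°
I = V/|Z| = 29.55 mA
P = VI cos φ = 1.03 × 0.02955 × cos(-78.41°) = 6.113 mW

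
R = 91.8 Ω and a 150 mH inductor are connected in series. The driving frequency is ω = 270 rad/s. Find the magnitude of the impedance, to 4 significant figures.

100.3 Ω

X_L = ωL = 40.50 Ω
Z = 91.80 + j40.50 Ω
|Z| = √(91.80² + 40.50²) = 100.3 Ω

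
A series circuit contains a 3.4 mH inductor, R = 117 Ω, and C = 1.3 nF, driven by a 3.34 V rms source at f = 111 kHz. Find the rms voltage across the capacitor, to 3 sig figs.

ω = 2πf = 697400 rad/s
X_L = ωL = 2370 Ω
X_C = 1/(ωC) = 1100 Ω
Net reactance X = X_L − X_C = 1270 Ω
Z = 117 + j1270 Ω
|Z| = √(117² + 1270²) = 1270 Ω
I = V/|Z| = 2.62 mA
V_C = I·|Z_C| = 0.00262 × 1100 = 2.89 V

2.89 V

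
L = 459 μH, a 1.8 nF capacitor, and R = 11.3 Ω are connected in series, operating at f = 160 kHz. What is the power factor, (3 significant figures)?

0.123

ω = 2πf = 1.005e+06 rad/s
X_L = ωL = 461 Ω
X_C = 1/(ωC) = 553 Ω
Net reactance X = X_L − X_C = -91.2 Ω
Z = 11.3 − j91.2 Ω
|Z| = √(11.3² + 91.2²) = 91.9 Ω
∠Z = arctan(-91.2/11.3) = -82.9°
cos φ = cos(-82.9°) = 0.123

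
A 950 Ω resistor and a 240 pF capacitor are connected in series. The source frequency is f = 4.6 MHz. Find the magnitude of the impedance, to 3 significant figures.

ω = 2πf = 2.89e+07 rad/s
X_C = 1/(ωC) = 144 Ω
Z = 950 − j144 Ω
|Z| = √(950² + 144²) = 961 Ω

961 Ω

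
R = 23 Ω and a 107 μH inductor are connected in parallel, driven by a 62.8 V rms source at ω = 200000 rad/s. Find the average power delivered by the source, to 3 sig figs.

171 W

X_L = ωL = 21.4 Ω
Parallel: admittances add. Y = 1/R + 1/(jωL)
Y = (0.0435 − j0.0467) S
|Y| = 0.0638 S → |Z| = 1/|Y| = 15.7 Ω, ∠Z = −∠Y = 47.1°
I = V/|Z| = 4.01 A
P = VI cos φ = 62.8 × 4.01 × cos(47.1°) = 171 W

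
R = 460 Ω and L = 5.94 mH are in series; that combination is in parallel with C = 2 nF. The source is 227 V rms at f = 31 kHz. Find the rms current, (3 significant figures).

ω = 2πf = 194800 rad/s
X_L = ωL = 1160 Ω
X_C = 1/(ωC) = 2570 Ω
Branch 1 (R+jX_L): Z₁ = 460 + j1160 Ω, |Z₁| = 1250 Ω
Branch 2 (−jX_C): Z₂ = −j2570 Ω
Parallel: Z = Z₁Z₂/(Z₁+Z₂), |Z| = 2150 Ω, ∠Z = 50.2°
I = V/|Z| = 227/2150 = 105 mA

105 mA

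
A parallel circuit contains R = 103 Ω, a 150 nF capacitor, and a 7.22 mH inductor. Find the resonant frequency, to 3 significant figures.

ω₀ = 1/√(LC) = 1/√(0.00722 × 1.5e-07) = 30390 rad/s
f₀ = ω₀/(2π) = 4.84 kHz

4.84 kHz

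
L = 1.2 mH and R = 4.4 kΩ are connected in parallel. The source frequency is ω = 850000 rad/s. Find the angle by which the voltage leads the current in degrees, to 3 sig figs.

X_L = ωL = 1020 Ω
Parallel: admittances add. Y = 1/R + 1/(jωL)
Y = (0.000227 − j0.000980) S
|Y| = 0.00101 S → |Z| = 1/|Y| = 994 Ω, ∠Z = −∠Y = 76.9°

76.9°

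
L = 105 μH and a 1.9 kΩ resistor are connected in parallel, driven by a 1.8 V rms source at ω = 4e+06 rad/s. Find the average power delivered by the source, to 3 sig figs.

1.71 mW

X_L = ωL = 420 Ω
Parallel: admittances add. Y = 1/R + 1/(jωL)
Y = (0.000526 − j0.00238) S
|Y| = 0.00244 S → |Z| = 1/|Y| = 410 Ω, ∠Z = −∠Y = 77.5°
I = V/|Z| = 4.39 mA
P = VI cos φ = 1.8 × 0.00439 × cos(77.5°) = 1.71 mW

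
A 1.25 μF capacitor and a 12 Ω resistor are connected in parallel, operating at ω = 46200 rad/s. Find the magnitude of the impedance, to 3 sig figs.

X_C = 1/(ωC) = 17.3 Ω
Parallel: admittances add. Y = 1/R + jωC
Y = (0.0833 + j0.0578) S
|Y| = 0.101 S → |Z| = 1/|Y| = 9.86 Ω, ∠Z = −∠Y = -34.7°

9.86 Ω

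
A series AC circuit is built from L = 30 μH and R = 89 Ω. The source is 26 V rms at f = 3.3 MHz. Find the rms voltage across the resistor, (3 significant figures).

ω = 2πf = 2.073e+07 rad/s
X_L = ωL = 622 Ω
Z = 89.0 + j622 Ω
|Z| = √(89.0² + 622²) = 628 Ω
I = V/|Z| = 41.4 mA
V_R = I·|Z_R| = 0.0414 × 89.0 = 3.68 V

3.68 V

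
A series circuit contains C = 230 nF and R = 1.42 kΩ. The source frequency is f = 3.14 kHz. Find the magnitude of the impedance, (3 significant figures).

ω = 2πf = 19730 rad/s
X_C = 1/(ωC) = 220 Ω
Z = 1420 − j220 Ω
|Z| = √(1420² + 220²) = 1440 Ω

1440 Ω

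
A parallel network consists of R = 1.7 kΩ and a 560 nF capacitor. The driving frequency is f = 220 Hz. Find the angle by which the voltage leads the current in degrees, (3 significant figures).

-52.8°

ω = 2πf = 1382 rad/s
X_C = 1/(ωC) = 1290 Ω
Parallel: admittances add. Y = 1/R + jωC
Y = (0.000588 + j0.000774) S
|Y| = 0.000972 S → |Z| = 1/|Y| = 1030 Ω, ∠Z = −∠Y = -52.8°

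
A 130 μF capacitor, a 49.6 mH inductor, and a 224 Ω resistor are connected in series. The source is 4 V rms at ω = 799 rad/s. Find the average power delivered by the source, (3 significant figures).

X_L = ωL = 39.6 Ω
X_C = 1/(ωC) = 9.63 Ω
Net reactance X = X_L − X_C = 30.0 Ω
Z = 224 + j30.0 Ω
|Z| = √(224² + 30.0²) = 226 Ω
∠Z = arctan(30.0/224) = 7.63°
I = V/|Z| = 17.7 mA
P = VI cos φ = 4 × 0.0177 × cos(7.63°) = 70.2 mW

70.2 mW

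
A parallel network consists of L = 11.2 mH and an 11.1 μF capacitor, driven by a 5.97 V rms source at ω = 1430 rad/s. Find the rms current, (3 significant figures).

278 mA

X_L = ωL = 16.0 Ω
X_C = 1/(ωC) = 63.0 Ω
Parallel: admittances add. Y = 1/(jωL) + jωC
Y = (0 − j0.0466) S
|Y| = 0.0466 S → |Z| = 1/|Y| = 21.5 Ω, ∠Z = −∠Y = 90.0°
I = V/|Z| = 5.97/21.5 = 278 mA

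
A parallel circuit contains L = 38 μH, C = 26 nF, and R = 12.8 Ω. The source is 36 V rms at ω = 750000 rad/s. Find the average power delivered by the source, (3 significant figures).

101 W

X_L = ωL = 28.5 Ω
X_C = 1/(ωC) = 51.3 Ω
Parallel: admittances add. Y = 1/R + 1/(jωL) + jωC
Y = (0.0781 − j0.0156) S
|Y| = 0.0797 S → |Z| = 1/|Y| = 12.6 Ω, ∠Z = −∠Y = 11.3°
I = V/|Z| = 2.87 A
P = VI cos φ = 36 × 2.87 × cos(11.3°) = 101 W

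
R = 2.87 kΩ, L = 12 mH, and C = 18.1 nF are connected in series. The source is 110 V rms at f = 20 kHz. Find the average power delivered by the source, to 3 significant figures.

3.70 W

ω = 2πf = 125700 rad/s
X_L = ωL = 1510 Ω
X_C = 1/(ωC) = 440 Ω
Net reactance X = X_L − X_C = 1070 Ω
Z = 2870 + j1070 Ω
|Z| = √(2870² + 1070²) = 3060 Ω
∠Z = arctan(1070/2870) = 20.4°
I = V/|Z| = 35.9 mA
P = VI cos φ = 110 × 0.0359 × cos(20.4°) = 3.70 W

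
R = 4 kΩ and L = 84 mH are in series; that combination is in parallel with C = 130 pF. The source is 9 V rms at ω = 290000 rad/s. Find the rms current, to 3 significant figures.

62.5 μA

X_L = ωL = 24400 Ω
X_C = 1/(ωC) = 26500 Ω
Branch 1 (R+jX_L): Z₁ = 4000 + j24400 Ω, |Z₁| = 24700 Ω
Branch 2 (−jX_C): Z₂ = −j26500 Ω
Parallel: Z = Z₁Z₂/(Z₁+Z₂), |Z| = 144000 Ω, ∠Z = 19.1°
I = V/|Z| = 9/144000 = 62.5 μA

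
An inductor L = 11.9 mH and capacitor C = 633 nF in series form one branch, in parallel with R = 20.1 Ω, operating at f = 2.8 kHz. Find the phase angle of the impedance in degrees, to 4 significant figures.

9.543°

ω = 2πf = 17590 rad/s
X_L = ωL = 209.4 Ω
X_C = 1/(ωC) = 89.80 Ω
Branch 1: Z₁ = R = 20.10 Ω
Branch 2 (series LC): Z₂ = j(X_L − X_C) = j119.6 Ω
Parallel: Z = Z₁Z₂/(Z₁+Z₂), |Z| = 19.82 Ω, ∠Z = 9.543°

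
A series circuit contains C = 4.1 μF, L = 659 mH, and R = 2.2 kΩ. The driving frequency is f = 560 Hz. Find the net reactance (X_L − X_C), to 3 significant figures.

2250 Ω

ω = 2πf = 3519 rad/s
X_L = ωL = 2320 Ω
X_C = 1/(ωC) = 69.3 Ω
X = 2320 − 69.3 = 2250 Ω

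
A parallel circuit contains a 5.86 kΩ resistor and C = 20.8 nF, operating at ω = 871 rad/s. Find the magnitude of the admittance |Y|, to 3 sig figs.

172 μS

X_C = 1/(ωC) = 55200 Ω
Parallel: admittances add. Y = 1/R + jωC
Y = (0.000171 + j1.81e-05) S
|Y| = 0.000172 S → |Z| = 1/|Y| = 5830 Ω, ∠Z = −∠Y = -6.06°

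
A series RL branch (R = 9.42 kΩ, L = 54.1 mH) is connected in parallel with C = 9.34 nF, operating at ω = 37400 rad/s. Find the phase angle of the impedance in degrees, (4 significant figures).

-72.79°

X_L = ωL = 2023 Ω
X_C = 1/(ωC) = 2863 Ω
Branch 1 (R+jX_L): Z₁ = 9420 + j2023 Ω, |Z₁| = 9635 Ω
Branch 2 (−jX_C): Z₂ = −j2863 Ω
Parallel: Z = Z₁Z₂/(Z₁+Z₂), |Z| = 2916 Ω, ∠Z = -72.79°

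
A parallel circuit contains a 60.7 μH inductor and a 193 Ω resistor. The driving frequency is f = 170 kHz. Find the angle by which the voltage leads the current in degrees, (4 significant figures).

71.43°

ω = 2πf = 1.068e+06 rad/s
X_L = ωL = 64.84 Ω
Parallel: admittances add. Y = 1/R + 1/(jωL)
Y = (0.005181 − j0.01542) S
|Y| = 0.01627 S → |Z| = 1/|Y| = 61.46 Ω, ∠Z = −∠Y = 71.43°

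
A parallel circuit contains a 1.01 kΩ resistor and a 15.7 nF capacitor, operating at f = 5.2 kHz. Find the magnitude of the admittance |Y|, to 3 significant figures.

ω = 2πf = 32670 rad/s
X_C = 1/(ωC) = 1950 Ω
Parallel: admittances add. Y = 1/R + jωC
Y = (0.000990 + j0.000513) S
|Y| = 0.00112 S → |Z| = 1/|Y| = 897 Ω, ∠Z = −∠Y = -27.4°

1.12 mS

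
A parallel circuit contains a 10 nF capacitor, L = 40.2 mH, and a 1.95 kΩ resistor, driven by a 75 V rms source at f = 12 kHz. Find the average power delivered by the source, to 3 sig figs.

2.88 W

ω = 2πf = 75400 rad/s
X_L = ωL = 3030 Ω
X_C = 1/(ωC) = 1330 Ω
Parallel: admittances add. Y = 1/R + 1/(jωL) + jωC
Y = (0.000513 + j0.000424) S
|Y| = 0.000665 S → |Z| = 1/|Y| = 1500 Ω, ∠Z = −∠Y = -39.6°
I = V/|Z| = 49.9 mA
P = VI cos φ = 75 × 0.0499 × cos(-39.6°) = 2.88 W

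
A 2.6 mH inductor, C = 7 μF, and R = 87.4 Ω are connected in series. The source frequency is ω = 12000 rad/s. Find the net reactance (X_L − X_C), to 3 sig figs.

19.3 Ω

X_L = ωL = 31.2 Ω
X_C = 1/(ωC) = 11.9 Ω
X = 31.2 − 11.9 = 19.3 Ω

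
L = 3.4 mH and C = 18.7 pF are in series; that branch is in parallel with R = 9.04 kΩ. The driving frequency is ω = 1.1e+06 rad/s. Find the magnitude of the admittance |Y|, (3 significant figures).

113 μS

X_L = ωL = 3740 Ω
X_C = 1/(ωC) = 48600 Ω
Branch 1: Z₁ = R = 9040 Ω
Branch 2 (series LC): Z₂ = j(X_L − X_C) = −j44900 Ω
Parallel: Z = Z₁Z₂/(Z₁+Z₂), |Z| = 8860 Ω, ∠Z = -11.4°
|Y| = 1/|Z| = 113 μS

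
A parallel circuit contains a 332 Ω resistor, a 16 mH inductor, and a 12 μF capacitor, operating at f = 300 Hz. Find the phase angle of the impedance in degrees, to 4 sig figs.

ω = 2πf = 1885 rad/s
X_L = ωL = 30.16 Ω
X_C = 1/(ωC) = 44.21 Ω
Parallel: admittances add. Y = 1/R + 1/(jωL) + jωC
Y = (0.003012 − j0.01054) S
|Y| = 0.01096 S → |Z| = 1/|Y| = 91.24 Ω, ∠Z = −∠Y = 74.05°

74.05°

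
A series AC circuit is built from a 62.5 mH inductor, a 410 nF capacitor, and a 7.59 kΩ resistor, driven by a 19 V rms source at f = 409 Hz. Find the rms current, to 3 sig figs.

2.49 mA

ω = 2πf = 2570 rad/s
X_L = ωL = 161 Ω
X_C = 1/(ωC) = 949 Ω
Net reactance X = X_L − X_C = -788 Ω
Z = 7590 − j788 Ω
|Z| = √(7590² + 788²) = 7630 Ω
I = V/|Z| = 19/7630 = 2.49 mA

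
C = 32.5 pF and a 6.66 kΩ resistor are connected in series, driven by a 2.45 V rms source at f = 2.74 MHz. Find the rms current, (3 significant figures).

ω = 2πf = 1.722e+07 rad/s
X_C = 1/(ωC) = 1790 Ω
Z = 6660 − j1790 Ω
|Z| = √(6660² + 1790²) = 6900 Ω
I = V/|Z| = 2.45/6900 = 355 μA

355 μA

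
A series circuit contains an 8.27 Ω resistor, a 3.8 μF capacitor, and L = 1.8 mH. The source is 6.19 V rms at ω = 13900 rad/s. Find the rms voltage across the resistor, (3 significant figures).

X_L = ωL = 25.0 Ω
X_C = 1/(ωC) = 18.9 Ω
Net reactance X = X_L − X_C = 6.09 Ω
Z = 8.27 + j6.09 Ω
|Z| = √(8.27² + 6.09²) = 10.3 Ω
I = V/|Z| = 603 mA
V_R = I·|Z_R| = 0.603 × 8.27 = 4.98 V

4.98 V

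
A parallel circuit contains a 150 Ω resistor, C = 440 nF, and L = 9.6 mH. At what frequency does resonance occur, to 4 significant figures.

2.449 kHz

ω₀ = 1/√(LC) = 1/√(0.0096 × 4.4e-07) = 15390 rad/s
f₀ = ω₀/(2π) = 2.449 kHz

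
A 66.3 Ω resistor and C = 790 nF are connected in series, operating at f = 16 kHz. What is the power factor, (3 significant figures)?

ω = 2πf = 100500 rad/s
X_C = 1/(ωC) = 12.6 Ω
Z = 66.3 − j12.6 Ω
|Z| = √(66.3² + 12.6²) = 67.5 Ω
∠Z = arctan(-12.6/66.3) = -10.8°
cos φ = cos(-10.8°) = 0.982

0.982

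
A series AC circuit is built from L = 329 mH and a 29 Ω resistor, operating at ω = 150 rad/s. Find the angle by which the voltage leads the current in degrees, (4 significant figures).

59.56°

X_L = ωL = 49.35 Ω
Z = 29.00 + j49.35 Ω
|Z| = √(29.00² + 49.35²) = 57.24 Ω
∠Z = arctan(49.35/29.00) = 59.56°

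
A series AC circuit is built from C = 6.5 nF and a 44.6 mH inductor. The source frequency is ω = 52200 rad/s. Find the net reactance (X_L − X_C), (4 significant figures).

X_L = ωL = 2328 Ω
X_C = 1/(ωC) = 2947 Ω
X = 2328 − 2947 = -619.1 Ω

-619.1 Ω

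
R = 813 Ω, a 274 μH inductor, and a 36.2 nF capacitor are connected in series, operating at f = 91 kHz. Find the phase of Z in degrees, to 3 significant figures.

ω = 2πf = 571800 rad/s
X_L = ωL = 157 Ω
X_C = 1/(ωC) = 48.3 Ω
Net reactance X = X_L − X_C = 108 Ω
Z = 813 + j108 Ω
|Z| = √(813² + 108²) = 820 Ω
∠Z = arctan(108/813) = 7.59°

7.59°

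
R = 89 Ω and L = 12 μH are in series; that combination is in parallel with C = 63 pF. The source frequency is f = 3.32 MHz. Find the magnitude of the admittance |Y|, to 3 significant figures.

2.56 mS

ω = 2πf = 2.086e+07 rad/s
X_L = ωL = 250 Ω
X_C = 1/(ωC) = 761 Ω
Branch 1 (R+jX_L): Z₁ = 89.0 + j250 Ω, |Z₁| = 266 Ω
Branch 2 (−jX_C): Z₂ = −j761 Ω
Parallel: Z = Z₁Z₂/(Z₁+Z₂), |Z| = 390 Ω, ∠Z = 60.5°
|Y| = 1/|Z| = 2.56 mS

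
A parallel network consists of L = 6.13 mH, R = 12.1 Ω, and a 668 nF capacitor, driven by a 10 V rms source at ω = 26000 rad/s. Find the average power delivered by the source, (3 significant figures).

X_L = ωL = 159 Ω
X_C = 1/(ωC) = 57.6 Ω
Parallel: admittances add. Y = 1/R + 1/(jωL) + jωC
Y = (0.0826 + j0.0111) S
|Y| = 0.0834 S → |Z| = 1/|Y| = 12.0 Ω, ∠Z = −∠Y = -7.65°
I = V/|Z| = 834 mA
P = VI cos φ = 10 × 0.834 × cos(-7.65°) = 8.26 W

8.26 W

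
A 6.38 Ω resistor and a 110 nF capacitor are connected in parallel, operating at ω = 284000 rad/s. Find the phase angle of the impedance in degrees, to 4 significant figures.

-11.27°

X_C = 1/(ωC) = 32.01 Ω
Parallel: admittances add. Y = 1/R + jωC
Y = (0.1567 + j0.03124) S
|Y| = 0.1598 S → |Z| = 1/|Y| = 6.257 Ω, ∠Z = −∠Y = -11.27°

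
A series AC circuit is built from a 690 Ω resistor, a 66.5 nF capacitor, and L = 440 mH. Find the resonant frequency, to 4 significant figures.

930.4 Hz

ω₀ = 1/√(LC) = 1/√(0.44 × 6.65e-08) = 5846 rad/s
f₀ = ω₀/(2π) = 930.4 Hz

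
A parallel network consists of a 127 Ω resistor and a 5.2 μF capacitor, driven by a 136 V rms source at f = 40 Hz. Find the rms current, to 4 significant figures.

1.086 A

ω = 2πf = 251.3 rad/s
X_C = 1/(ωC) = 765.2 Ω
Parallel: admittances add. Y = 1/R + jωC
Y = (0.007874 + j0.001307) S
|Y| = 0.007982 S → |Z| = 1/|Y| = 125.3 Ω, ∠Z = −∠Y = -9.424°
I = V/|Z| = 136/125.3 = 1.086 A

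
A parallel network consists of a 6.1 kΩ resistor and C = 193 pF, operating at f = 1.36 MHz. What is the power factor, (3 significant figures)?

0.0989

ω = 2πf = 8.545e+06 rad/s
X_C = 1/(ωC) = 606 Ω
Parallel: admittances add. Y = 1/R + jωC
Y = (0.000164 + j0.00165) S
|Y| = 0.00166 S → |Z| = 1/|Y| = 603 Ω, ∠Z = −∠Y = -84.3°
cos φ = cos(-84.3°) = 0.0989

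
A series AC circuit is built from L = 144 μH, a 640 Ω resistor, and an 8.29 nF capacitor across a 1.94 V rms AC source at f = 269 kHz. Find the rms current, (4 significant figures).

ω = 2πf = 1.69e+06 rad/s
X_L = ωL = 243.4 Ω
X_C = 1/(ωC) = 71.37 Ω
Net reactance X = X_L − X_C = 172.0 Ω
Z = 640.0 + j172.0 Ω
|Z| = √(640.0² + 172.0²) = 662.7 Ω
I = V/|Z| = 1.94/662.7 = 2.927 mA

2.927 mA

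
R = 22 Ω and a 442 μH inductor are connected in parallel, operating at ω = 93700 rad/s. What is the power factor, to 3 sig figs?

0.883

X_L = ωL = 41.4 Ω
Parallel: admittances add. Y = 1/R + 1/(jωL)
Y = (0.0455 − j0.0241) S
|Y| = 0.0515 S → |Z| = 1/|Y| = 19.4 Ω, ∠Z = −∠Y = 28.0°
cos φ = cos(28.0°) = 0.883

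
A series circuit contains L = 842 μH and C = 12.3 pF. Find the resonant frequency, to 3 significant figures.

1.56 MHz

ω₀ = 1/√(LC) = 1/√(0.000842 × 1.23e-11) = 9.826e+06 rad/s
f₀ = ω₀/(2π) = 1.56 MHz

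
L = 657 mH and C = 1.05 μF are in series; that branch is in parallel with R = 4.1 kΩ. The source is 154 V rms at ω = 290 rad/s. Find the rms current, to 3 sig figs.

62.4 mA

X_L = ωL = 191 Ω
X_C = 1/(ωC) = 3280 Ω
Branch 1: Z₁ = R = 4100 Ω
Branch 2 (series LC): Z₂ = j(X_L − X_C) = −j3090 Ω
Parallel: Z = Z₁Z₂/(Z₁+Z₂), |Z| = 2470 Ω, ∠Z = -53.0°
I = V/|Z| = 154/2470 = 62.4 mA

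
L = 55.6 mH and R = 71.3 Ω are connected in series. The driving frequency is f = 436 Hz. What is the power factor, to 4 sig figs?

ω = 2πf = 2739 rad/s
X_L = ωL = 152.3 Ω
Z = 71.30 + j152.3 Ω
|Z| = √(71.30² + 152.3²) = 168.2 Ω
∠Z = arctan(152.3/71.30) = 64.92°
cos φ = cos(64.92°) = 0.4240

0.4240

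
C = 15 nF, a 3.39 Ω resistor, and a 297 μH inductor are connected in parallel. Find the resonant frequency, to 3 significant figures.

75.4 kHz

ω₀ = 1/√(LC) = 1/√(0.000297 × 1.5e-08) = 473800 rad/s
f₀ = ω₀/(2π) = 75.4 kHz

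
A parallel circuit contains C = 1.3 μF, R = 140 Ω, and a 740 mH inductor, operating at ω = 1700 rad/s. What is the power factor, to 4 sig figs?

X_L = ωL = 1258 Ω
X_C = 1/(ωC) = 452.5 Ω
Parallel: admittances add. Y = 1/R + 1/(jωL) + jωC
Y = (0.007143 + j0.001415) S
|Y| = 0.007282 S → |Z| = 1/|Y| = 137.3 Ω, ∠Z = −∠Y = -11.21°
cos φ = cos(-11.21°) = 0.9809

0.9809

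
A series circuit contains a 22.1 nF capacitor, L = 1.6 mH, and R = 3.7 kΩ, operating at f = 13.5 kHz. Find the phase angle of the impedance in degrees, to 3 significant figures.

ω = 2πf = 84820 rad/s
X_L = ωL = 136 Ω
X_C = 1/(ωC) = 533 Ω
Net reactance X = X_L − X_C = -398 Ω
Z = 3700 − j398 Ω
|Z| = √(3700² + 398²) = 3720 Ω
∠Z = arctan(-398/3700) = -6.14°

-6.14°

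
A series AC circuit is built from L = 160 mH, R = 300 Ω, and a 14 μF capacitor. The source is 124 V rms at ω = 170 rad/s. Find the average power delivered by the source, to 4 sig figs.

18.87 W

X_L = ωL = 27.20 Ω
X_C = 1/(ωC) = 420.2 Ω
Net reactance X = X_L − X_C = -393.0 Ω
Z = 300.0 − j393.0 Ω
|Z| = √(300.0² + 393.0²) = 494.4 Ω
∠Z = arctan(-393.0/300.0) = -52.64°
I = V/|Z| = 250.8 mA
P = VI cos φ = 124 × 0.2508 × cos(-52.64°) = 18.87 W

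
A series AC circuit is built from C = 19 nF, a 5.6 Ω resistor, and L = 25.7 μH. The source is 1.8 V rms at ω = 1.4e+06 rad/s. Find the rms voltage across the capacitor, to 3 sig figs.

X_L = ωL = 36.0 Ω
X_C = 1/(ωC) = 37.6 Ω
Net reactance X = X_L − X_C = -1.61 Ω
Z = 5.60 − j1.61 Ω
|Z| = √(5.60² + 1.61²) = 5.83 Ω
I = V/|Z| = 309 mA
V_C = I·|Z_C| = 0.309 × 37.6 = 11.6 V

11.6 V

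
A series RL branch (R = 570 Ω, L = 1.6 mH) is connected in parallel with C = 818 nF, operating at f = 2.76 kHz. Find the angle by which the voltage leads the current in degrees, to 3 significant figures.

-82.9°

ω = 2πf = 17340 rad/s
X_L = ωL = 27.7 Ω
X_C = 1/(ωC) = 70.5 Ω
Branch 1 (R+jX_L): Z₁ = 570 + j27.7 Ω, |Z₁| = 571 Ω
Branch 2 (−jX_C): Z₂ = −j70.5 Ω
Parallel: Z = Z₁Z₂/(Z₁+Z₂), |Z| = 70.4 Ω, ∠Z = -82.9°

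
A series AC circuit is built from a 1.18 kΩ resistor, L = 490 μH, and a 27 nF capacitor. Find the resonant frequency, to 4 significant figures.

ω₀ = 1/√(LC) = 1/√(0.00049 × 2.7e-08) = 274900 rad/s
f₀ = ω₀/(2π) = 43.76 kHz

43.76 kHz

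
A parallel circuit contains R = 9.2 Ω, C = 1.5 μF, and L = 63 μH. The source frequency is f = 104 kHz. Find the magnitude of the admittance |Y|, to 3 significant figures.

962 mS

ω = 2πf = 653500 rad/s
X_L = ωL = 41.2 Ω
X_C = 1/(ωC) = 1.02 Ω
Parallel: admittances add. Y = 1/R + 1/(jωL) + jωC
Y = (0.109 + j0.956) S
|Y| = 0.962 S → |Z| = 1/|Y| = 1.04 Ω, ∠Z = −∠Y = -83.5°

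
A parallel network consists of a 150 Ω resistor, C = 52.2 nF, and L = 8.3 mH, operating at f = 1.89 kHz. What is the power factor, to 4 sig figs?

ω = 2πf = 11880 rad/s
X_L = ωL = 98.56 Ω
X_C = 1/(ωC) = 1613 Ω
Parallel: admittances add. Y = 1/R + 1/(jωL) + jωC
Y = (0.006667 − j0.009526) S
|Y| = 0.01163 S → |Z| = 1/|Y| = 86.01 Ω, ∠Z = −∠Y = 55.01°
cos φ = cos(55.01°) = 0.5734

0.5734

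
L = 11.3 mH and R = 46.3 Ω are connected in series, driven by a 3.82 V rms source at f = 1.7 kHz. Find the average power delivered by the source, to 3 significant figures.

ω = 2πf = 10680 rad/s
X_L = ωL = 121 Ω
Z = 46.3 + j121 Ω
|Z| = √(46.3² + 121²) = 129 Ω
∠Z = arctan(121/46.3) = 69.0°
I = V/|Z| = 29.5 mA
P = VI cos φ = 3.82 × 0.0295 × cos(69.0°) = 40.4 mW

40.4 mW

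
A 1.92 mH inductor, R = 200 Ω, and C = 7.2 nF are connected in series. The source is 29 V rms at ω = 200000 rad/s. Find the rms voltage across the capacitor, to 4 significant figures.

54.53 V

X_L = ωL = 384.0 Ω
X_C = 1/(ωC) = 694.4 Ω
Net reactance X = X_L − X_C = -310.4 Ω
Z = 200.0 − j310.4 Ω
|Z| = √(200.0² + 310.4²) = 369.3 Ω
I = V/|Z| = 78.53 mA
V_C = I·|Z_C| = 0.07853 × 694.4 = 54.53 V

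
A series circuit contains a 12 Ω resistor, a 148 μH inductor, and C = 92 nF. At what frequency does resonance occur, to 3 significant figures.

43.1 kHz

ω₀ = 1/√(LC) = 1/√(0.000148 × 9.2e-08) = 271000 rad/s
f₀ = ω₀/(2π) = 43.1 kHz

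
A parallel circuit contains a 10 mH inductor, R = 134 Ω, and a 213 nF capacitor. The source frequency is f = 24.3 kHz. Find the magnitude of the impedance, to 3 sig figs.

30.6 Ω

ω = 2πf = 152700 rad/s
X_L = ωL = 1530 Ω
X_C = 1/(ωC) = 30.7 Ω
Parallel: admittances add. Y = 1/R + 1/(jωL) + jωC
Y = (0.00746 + j0.0319) S
|Y| = 0.0327 S → |Z| = 1/|Y| = 30.6 Ω, ∠Z = −∠Y = -76.8°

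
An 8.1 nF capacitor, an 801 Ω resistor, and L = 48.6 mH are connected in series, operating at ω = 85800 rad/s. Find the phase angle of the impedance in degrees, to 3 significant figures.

X_L = ωL = 4170 Ω
X_C = 1/(ωC) = 1440 Ω
Net reactance X = X_L − X_C = 2730 Ω
Z = 801 + j2730 Ω
|Z| = √(801² + 2730²) = 2850 Ω
∠Z = arctan(2730/801) = 73.7°

73.7°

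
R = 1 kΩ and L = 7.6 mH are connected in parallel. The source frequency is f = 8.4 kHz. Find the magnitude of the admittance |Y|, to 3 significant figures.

ω = 2πf = 52780 rad/s
X_L = ωL = 401 Ω
Parallel: admittances add. Y = 1/R + 1/(jωL)
Y = (0.00100 − j0.00249) S
|Y| = 0.00269 S → |Z| = 1/|Y| = 372 Ω, ∠Z = −∠Y = 68.1°

2.69 mS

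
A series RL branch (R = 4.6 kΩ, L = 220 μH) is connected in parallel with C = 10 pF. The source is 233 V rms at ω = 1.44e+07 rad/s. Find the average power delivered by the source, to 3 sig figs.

X_L = ωL = 3170 Ω
X_C = 1/(ωC) = 6940 Ω
Branch 1 (R+jX_L): Z₁ = 4600 + j3170 Ω, |Z₁| = 5590 Ω
Branch 2 (−jX_C): Z₂ = −j6940 Ω
Parallel: Z = Z₁Z₂/(Z₁+Z₂), |Z| = 6520 Ω, ∠Z = -16.1°
I = V/|Z| = 35.8 mA
P = VI cos φ = 233 × 0.0358 × cos(-16.1°) = 8.01 W

8.01 W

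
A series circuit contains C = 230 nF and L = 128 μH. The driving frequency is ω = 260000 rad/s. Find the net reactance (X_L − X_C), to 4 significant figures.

X_L = ωL = 33.28 Ω
X_C = 1/(ωC) = 16.72 Ω
X = 33.28 − 16.72 = 16.56 Ω

16.56 Ω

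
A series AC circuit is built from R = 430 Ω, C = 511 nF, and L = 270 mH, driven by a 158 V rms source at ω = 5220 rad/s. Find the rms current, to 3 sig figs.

141 mA

X_L = ωL = 1410 Ω
X_C = 1/(ωC) = 375 Ω
Net reactance X = X_L − X_C = 1030 Ω
Z = 430 + j1030 Ω
|Z| = √(430² + 1030²) = 1120 Ω
I = V/|Z| = 158/1120 = 141 mA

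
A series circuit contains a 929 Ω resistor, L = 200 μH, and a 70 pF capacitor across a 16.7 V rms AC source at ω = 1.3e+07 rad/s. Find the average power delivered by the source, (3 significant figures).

X_L = ωL = 2600 Ω
X_C = 1/(ωC) = 1100 Ω
Net reactance X = X_L − X_C = 1500 Ω
Z = 929 + j1500 Ω
|Z| = √(929² + 1500²) = 1770 Ω
∠Z = arctan(1500/929) = 58.2°
I = V/|Z| = 9.46 mA
P = VI cos φ = 16.7 × 0.00946 × cos(58.2°) = 83.1 mW

83.1 mW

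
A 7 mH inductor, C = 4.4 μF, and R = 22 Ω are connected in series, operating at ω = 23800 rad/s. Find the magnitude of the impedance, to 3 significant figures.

X_L = ωL = 167 Ω
X_C = 1/(ωC) = 9.55 Ω
Net reactance X = X_L − X_C = 157 Ω
Z = 22.0 + j157 Ω
|Z| = √(22.0² + 157²) = 159 Ω

159 Ω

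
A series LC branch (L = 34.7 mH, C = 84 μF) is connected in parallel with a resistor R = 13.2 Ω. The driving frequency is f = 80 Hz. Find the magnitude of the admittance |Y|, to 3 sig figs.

ω = 2πf = 502.7 rad/s
X_L = ωL = 17.4 Ω
X_C = 1/(ωC) = 23.7 Ω
Branch 1: Z₁ = R = 13.2 Ω
Branch 2 (series LC): Z₂ = j(X_L − X_C) = −j6.24 Ω
Parallel: Z = Z₁Z₂/(Z₁+Z₂), |Z| = 5.64 Ω, ∠Z = -64.7°
|Y| = 1/|Z| = 177 mS

177 mS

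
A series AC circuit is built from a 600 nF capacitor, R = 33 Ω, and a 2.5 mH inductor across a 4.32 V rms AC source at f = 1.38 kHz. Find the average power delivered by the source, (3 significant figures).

20.4 mW

ω = 2πf = 8671 rad/s
X_L = ωL = 21.7 Ω
X_C = 1/(ωC) = 192 Ω
Net reactance X = X_L − X_C = -171 Ω
Z = 33.0 − j171 Ω
|Z| = √(33.0² + 171²) = 174 Ω
∠Z = arctan(-171/33.0) = -79.0°
I = V/|Z| = 24.9 mA
P = VI cos φ = 4.32 × 0.0249 × cos(-79.0°) = 20.4 mW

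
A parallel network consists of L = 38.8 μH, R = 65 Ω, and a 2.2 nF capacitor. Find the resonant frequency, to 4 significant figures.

544.7 kHz

ω₀ = 1/√(LC) = 1/√(3.88e-05 × 2.2e-09) = 3.423e+06 rad/s
f₀ = ω₀/(2π) = 544.7 kHz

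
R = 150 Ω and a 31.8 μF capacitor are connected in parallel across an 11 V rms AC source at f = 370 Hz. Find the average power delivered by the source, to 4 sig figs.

ω = 2πf = 2325 rad/s
X_C = 1/(ωC) = 13.53 Ω
Parallel: admittances add. Y = 1/R + jωC
Y = (0.006667 + j0.07393) S
|Y| = 0.07423 S → |Z| = 1/|Y| = 13.47 Ω, ∠Z = −∠Y = -84.85°
I = V/|Z| = 816.5 mA
P = VI cos φ = 11 × 0.8165 × cos(-84.85°) = 806.7 mW

806.7 mW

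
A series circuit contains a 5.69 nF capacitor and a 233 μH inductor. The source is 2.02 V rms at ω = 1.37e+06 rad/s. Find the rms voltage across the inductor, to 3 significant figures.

X_L = ωL = 319 Ω
X_C = 1/(ωC) = 128 Ω
Net reactance X = X_L − X_C = 191 Ω
Z = j191 Ω
|Z| = √(0² + 191²) = 191 Ω
I = V/|Z| = 10.6 mA
V_L = I·|Z_L| = 0.0106 × 319 = 3.38 V

3.38 V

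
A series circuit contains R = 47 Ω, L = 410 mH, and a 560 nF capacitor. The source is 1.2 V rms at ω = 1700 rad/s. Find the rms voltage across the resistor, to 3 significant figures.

0.158 V

X_L = ωL = 697 Ω
X_C = 1/(ωC) = 1050 Ω
Net reactance X = X_L − X_C = -353 Ω
Z = 47.0 − j353 Ω
|Z| = √(47.0² + 353²) = 357 Ω
I = V/|Z| = 3.37 mA
V_R = I·|Z_R| = 0.00337 × 47.0 = 0.158 V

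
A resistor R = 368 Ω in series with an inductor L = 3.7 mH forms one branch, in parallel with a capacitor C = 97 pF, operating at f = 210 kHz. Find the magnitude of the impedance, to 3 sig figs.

12900 Ω

ω = 2πf = 1.319e+06 rad/s
X_L = ωL = 4880 Ω
X_C = 1/(ωC) = 7810 Ω
Branch 1 (R+jX_L): Z₁ = 368 + j4880 Ω, |Z₁| = 4900 Ω
Branch 2 (−jX_C): Z₂ = −j7810 Ω
Parallel: Z = Z₁Z₂/(Z₁+Z₂), |Z| = 12900 Ω, ∠Z = 78.5°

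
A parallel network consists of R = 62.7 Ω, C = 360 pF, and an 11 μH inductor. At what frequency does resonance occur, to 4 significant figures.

ω₀ = 1/√(LC) = 1/√(1.1e-05 × 3.6e-10) = 1.589e+07 rad/s
f₀ = ω₀/(2π) = 2.529 MHz

2.529 MHz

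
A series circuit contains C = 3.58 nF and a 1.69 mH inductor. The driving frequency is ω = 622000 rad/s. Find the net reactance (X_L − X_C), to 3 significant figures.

602 Ω

X_L = ωL = 1050 Ω
X_C = 1/(ωC) = 449 Ω
X = 1050 − 449 = 602 Ω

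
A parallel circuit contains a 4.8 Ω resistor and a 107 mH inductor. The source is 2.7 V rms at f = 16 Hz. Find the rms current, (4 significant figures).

ω = 2πf = 100.5 rad/s
X_L = ωL = 10.76 Ω
Parallel: admittances add. Y = 1/R + 1/(jωL)
Y = (0.2083 − j0.09296) S
|Y| = 0.2281 S → |Z| = 1/|Y| = 4.383 Ω, ∠Z = −∠Y = 24.05°
I = V/|Z| = 2.7/4.383 = 616.0 mA

616.0 mA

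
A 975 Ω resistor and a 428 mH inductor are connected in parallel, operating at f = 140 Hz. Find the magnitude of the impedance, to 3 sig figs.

ω = 2πf = 879.6 rad/s
X_L = ωL = 376 Ω
Parallel: admittances add. Y = 1/R + 1/(jωL)
Y = (0.00103 − j0.00266) S
|Y| = 0.00285 S → |Z| = 1/|Y| = 351 Ω, ∠Z = −∠Y = 68.9°

351 Ω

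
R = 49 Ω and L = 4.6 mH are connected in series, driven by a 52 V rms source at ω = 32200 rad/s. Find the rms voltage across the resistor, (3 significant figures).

X_L = ωL = 148 Ω
Z = 49.0 + j148 Ω
|Z| = √(49.0² + 148²) = 156 Ω
I = V/|Z| = 333 mA
V_R = I·|Z_R| = 0.333 × 49.0 = 16.3 V

16.3 V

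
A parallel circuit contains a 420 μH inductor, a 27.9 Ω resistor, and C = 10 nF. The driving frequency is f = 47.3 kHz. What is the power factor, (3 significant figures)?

0.990

ω = 2πf = 297200 rad/s
X_L = ωL = 125 Ω
X_C = 1/(ωC) = 336 Ω
Parallel: admittances add. Y = 1/R + 1/(jωL) + jωC
Y = (0.0358 − j0.00504) S
|Y| = 0.0362 S → |Z| = 1/|Y| = 27.6 Ω, ∠Z = −∠Y = 8.00°
cos φ = cos(8.00°) = 0.990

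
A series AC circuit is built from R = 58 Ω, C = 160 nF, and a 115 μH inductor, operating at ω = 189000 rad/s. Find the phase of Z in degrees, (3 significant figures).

X_L = ωL = 21.7 Ω
X_C = 1/(ωC) = 33.1 Ω
Net reactance X = X_L − X_C = -11.3 Ω
Z = 58.0 − j11.3 Ω
|Z| = √(58.0² + 11.3²) = 59.1 Ω
∠Z = arctan(-11.3/58.0) = -11.1°

-11.1°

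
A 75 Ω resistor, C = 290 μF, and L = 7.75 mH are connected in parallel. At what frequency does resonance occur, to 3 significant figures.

106 Hz

ω₀ = 1/√(LC) = 1/√(0.00775 × 0.00029) = 667.0 rad/s
f₀ = ω₀/(2π) = 106 Hz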